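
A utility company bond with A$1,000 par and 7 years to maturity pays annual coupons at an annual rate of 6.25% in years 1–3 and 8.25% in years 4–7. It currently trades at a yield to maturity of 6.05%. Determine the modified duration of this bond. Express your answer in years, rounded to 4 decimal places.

5.5267 years

Periodic yield y = 0.0605. First find Macaulay duration:
  t   CF        PV=CF/(1+0.0605)^t    t·PV
  1        62.50        58.9345        58.9345
  2        62.50        55.5723       111.1447
  3        62.50        52.4020       157.2060
  4        82.50        65.2246       260.8983
  5        82.50        61.5036       307.5180
  6        82.50        57.9949       347.9695
  7     1,082.50       717.5517     5,022.8619
  Σ                  1,069.1836     6,266.5329
P = 1,069.1836; Macaulay duration = 6,266.5329 / 1,069.1836 = 5.86104 years.
Modified duration = D_Mac / (1 + y) = 5.86104 / 1.0605 = 5.52668 years.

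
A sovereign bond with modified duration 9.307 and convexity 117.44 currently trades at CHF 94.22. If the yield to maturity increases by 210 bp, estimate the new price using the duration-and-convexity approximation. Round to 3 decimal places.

Duration effect: -D_mod·Δy = -9.307 × (+0.021) = -0.195447
Convexity effect: ½·C·(Δy)² = 0.5 × 117.44 × (0.021)² = +0.02589552
ΔP/P ≈ -0.195447 + 0.02589552 = -0.16955148
New price ≈ 94.22 × (1 - 0.16955148) = 78.2448595544.

CHF 78.245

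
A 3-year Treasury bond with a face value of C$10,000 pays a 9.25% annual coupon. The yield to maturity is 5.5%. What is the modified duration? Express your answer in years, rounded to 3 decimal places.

Periodic yield y = 0.055. First find Macaulay duration:
  t   CF        PV=CF/(1+0.055)^t    t·PV
  1       925.00       876.7773       876.7773
  2       925.00       831.0685     1,662.1370
  3    10,925.00     9,303.8793    27,911.6378
  Σ                 11,011.7250    30,450.5521
P = 11,011.7250; Macaulay duration = 30,450.5521 / 11,011.7250 = 2.76528 years.
Modified duration = D_Mac / (1 + y) = 2.76528 / 1.055 = 2.62112 years.

2.621 years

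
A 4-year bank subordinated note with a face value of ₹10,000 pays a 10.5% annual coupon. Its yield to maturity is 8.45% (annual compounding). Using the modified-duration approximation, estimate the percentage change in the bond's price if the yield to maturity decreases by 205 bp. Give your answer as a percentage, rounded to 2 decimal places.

Periodic yield y = 0.0845. Modified duration first:
  t   CF        PV=CF/(1+0.0845)^t    t·PV
  1     1,050.00       968.1881       968.1881
  2     1,050.00       892.7507     1,785.5013
  3     1,050.00       823.1910     2,469.5731
  4    11,050.00     7,988.1103    31,952.4412
  Σ                 10,672.2401    37,175.7037
P = 10,672.2401; D_Mac = 3.48340 yrs; D_mod = 3.48340/(1+0.0845) = 3.21199 yrs.
ΔP/P ≈ -D_mod · Δy = -3.21199 × (-0.0205) = +0.065846 = +6.5846%.

+6.58%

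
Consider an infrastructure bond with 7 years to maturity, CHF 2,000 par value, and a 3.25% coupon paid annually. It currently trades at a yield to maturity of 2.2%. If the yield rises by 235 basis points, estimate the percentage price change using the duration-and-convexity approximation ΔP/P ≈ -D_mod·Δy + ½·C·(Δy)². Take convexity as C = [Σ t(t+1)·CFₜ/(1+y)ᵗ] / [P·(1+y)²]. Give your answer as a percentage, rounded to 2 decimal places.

-13.40%

With y = 0.022:
  t   CF        PV=CF/(1+0.022)^t    t·PV        t(t+1)·PV
  1        65.00        63.6008        63.6008         127.2016
  2        65.00        62.2317       124.4634         373.3901
  3        65.00        60.8921       182.6762         730.7047
  4        65.00        59.5813       238.3251       1,191.6254
  5        65.00        58.2987       291.4935       1,748.9610
  6        65.00        57.0437       342.2624       2,395.8370
  7     2,065.00     1,773.2248    12,412.5733      99,300.5862
  Σ                  2,134.8730    13,655.3946     105,868.3061
P = 2,134.8730; D_Mac = 6.39635 yrs; D_mod = 6.25866 yrs; C = 47.47797.
Duration effect: -6.25866 × (+0.0235) = -0.147078
Convexity effect: 0.5 × 47.47797 × (0.0235)² = +0.0131099
ΔP/P ≈ -0.147078 + 0.0131099 = -0.133969 = -13.3969%.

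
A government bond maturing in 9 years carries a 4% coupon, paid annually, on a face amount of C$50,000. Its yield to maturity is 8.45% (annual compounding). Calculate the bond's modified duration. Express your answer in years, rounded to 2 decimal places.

Periodic yield y = 0.0845. First find Macaulay duration:
  t   CF        PV=CF/(1+0.0845)^t    t·PV
  1     2,000.00     1,844.1678     1,844.1678
  2     2,000.00     1,700.4775     3,400.9549
  3     2,000.00     1,567.9829     4,703.9487
  4     2,000.00     1,445.8118     5,783.2473
  5     2,000.00     1,333.1598     6,665.7991
  6     2,000.00     1,229.2852     7,375.7113
  7     2,000.00     1,133.5041     7,934.5288
  8     2,000.00     1,045.1859     8,361.4872
  9    52,000.00    25,057.4768   225,517.2910
  Σ                 36,357.0518   271,587.1362
P = 36,357.0518; Macaulay duration = 271,587.1362 / 36,357.0518 = 7.47000 years.
Modified duration = D_Mac / (1 + y) = 7.47000 / 1.0845 = 6.88797 years.

6.89 years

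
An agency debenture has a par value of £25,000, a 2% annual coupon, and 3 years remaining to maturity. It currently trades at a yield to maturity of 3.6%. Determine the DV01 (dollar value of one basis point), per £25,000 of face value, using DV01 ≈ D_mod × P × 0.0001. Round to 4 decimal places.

£6.7773

Periodic yield y = 0.036.
  t   CF        PV=CF/(1+0.036)^t    t·PV
  1       500.00       482.6255       482.6255
  2       500.00       465.8547       931.7094
  3    25,500.00    22,933.0023    68,799.0068
  Σ                 23,881.4825    70,213.3417
P = 23,881.4825; D_Mac = 2.94007 yrs; D_mod = 2.83791 yrs.
DV01 ≈ 2.83791 × 23,881.4825 × 0.0001 = 6.777350.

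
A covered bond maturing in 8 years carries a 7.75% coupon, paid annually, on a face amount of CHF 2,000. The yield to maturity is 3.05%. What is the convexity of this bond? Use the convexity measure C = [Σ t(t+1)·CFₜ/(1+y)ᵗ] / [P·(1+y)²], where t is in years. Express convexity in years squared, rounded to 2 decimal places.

With y = 0.0305:
  t   CF        PV=CF/(1+0.0305)^t    t·PV        t(t+1)·PV
  1       155.00       150.4124       150.4124         300.8248
  2       155.00       145.9606       291.9212         875.7637
  3       155.00       141.6406       424.9218       1,699.6870
  4       155.00       137.4484       549.7936       2,748.9682
  5       155.00       133.3803       666.9015       4,001.4093
  6       155.00       129.4326       776.5957       5,436.1698
  7       155.00       125.6018       879.2123       7,033.6986
  8     2,155.00     1,694.5848    13,556.6784     122,010.1053
  Σ                  2,658.4615    17,296.4370     144,106.6267
P = 2,658.4615.
Convexity = Σ t(t+1)·PV / [P·(1+y)²] = 144,106.6267 / (2,658.4615 × 1.061930) = 51.04551.

51.05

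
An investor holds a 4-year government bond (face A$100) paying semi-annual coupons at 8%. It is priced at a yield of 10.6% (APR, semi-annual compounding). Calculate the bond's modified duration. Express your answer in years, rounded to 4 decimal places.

Periodic yield y = 0.053. First find Macaulay duration:
  t   CF        PV=CF/(1+0.053)^t    t·PV
  1         4.00         3.7987         3.7987
  2         4.00         3.6075         7.2149
  3         4.00         3.4259        10.2777
  4         4.00         3.2535        13.0139
  5         4.00         3.0897        15.4486
  6         4.00         2.9342        17.6052
  7         4.00         2.7865        19.5056
  8       104.00        68.8028       550.4227
  Σ                     91.6988       637.2873
P = 91.6988; Macaulay duration = 637.2873 / 91.6988 = 6.94979 half-year periods = 3.47490 years.
Modified duration = D_Mac / (1 + y) = 3.47490 / 1.053 = 3.30000 years.

3.3000 years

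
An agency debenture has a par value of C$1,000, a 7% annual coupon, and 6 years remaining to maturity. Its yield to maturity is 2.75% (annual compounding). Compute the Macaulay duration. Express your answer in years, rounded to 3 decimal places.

Periodic yield y = 0.0275. Discount each cash flow and weight by its year:
  t   CF        PV=CF/(1+0.0275)^t    t·PV
  1        70.00        68.1265        68.1265
  2        70.00        66.3032       132.6064
  3        70.00        64.5286       193.5859
  4        70.00        62.8016       251.2064
  5        70.00        61.1208       305.6039
  6     1,070.00       909.2699     5,455.6191
  Σ                  1,232.1506     6,406.7483
Price P = Σ PV = 1,232.1506.
Macaulay duration = Σ(t·PV) / P = 6,406.7483 / 1,232.1506 = 5.19965 years.

5.200 years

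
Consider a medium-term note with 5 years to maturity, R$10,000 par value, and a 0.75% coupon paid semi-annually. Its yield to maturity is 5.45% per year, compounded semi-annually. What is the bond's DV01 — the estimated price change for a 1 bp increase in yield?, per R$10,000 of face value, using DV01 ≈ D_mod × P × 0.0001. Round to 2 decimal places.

R$3.80

Periodic yield y = 0.02725.
  t   CF        PV=CF/(1+0.02725)^t    t·PV
  1        37.50        36.5052        36.5052
  2        37.50        35.5369        71.0737
  3        37.50        34.5942       103.7825
  4        37.50        33.6765       134.7059
  5        37.50        32.7831       163.9157
  6        37.50        31.9135       191.4810
  7        37.50        31.0669       217.4684
  8        37.50        30.2428       241.9424
  9        37.50        29.4405       264.9649
  10   10,037.50     7,671.2133    76,712.1331
  Σ                  7,966.9729    78,137.9729
P = 7,966.9729; D_Mac = 9.80774 half-year periods = 4.90387 yrs; D_mod = 4.77378 yrs.
DV01 ≈ 4.77378 × 7,966.9729 × 0.0001 = 3.803260.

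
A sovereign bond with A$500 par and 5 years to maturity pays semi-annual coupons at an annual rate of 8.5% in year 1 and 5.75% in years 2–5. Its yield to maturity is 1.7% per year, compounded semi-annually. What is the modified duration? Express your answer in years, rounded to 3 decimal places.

Periodic yield y = 0.0085. First find Macaulay duration:
  t   CF        PV=CF/(1+0.0085)^t    t·PV
  1       21.250        21.0709        21.0709
  2       21.250        20.8933        41.7866
  3       14.375        14.0146        42.0437
  4       14.375        13.8965        55.5858
  5       14.375        13.7793        68.8967
  6       14.375        13.6632        81.9792
  7       14.375        13.5480        94.8363
  8       14.375        13.4339       107.4708
  9       14.375        13.3206       119.8857
  10     514.375       472.6295     4,726.2950
  Σ                    610.2498     5,359.8508
P = 610.2498; Macaulay duration = 5,359.8508 / 610.2498 = 8.78304 half-year periods = 4.39152 years.
Modified duration = D_Mac / (1 + y) = 4.39152 / 1.0085 = 4.35451 years.

4.355 years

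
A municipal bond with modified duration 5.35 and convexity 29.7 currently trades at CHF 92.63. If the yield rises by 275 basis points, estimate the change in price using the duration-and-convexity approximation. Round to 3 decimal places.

Duration effect: -D_mod·Δy = -5.35 × (+0.0275) = -0.147125
Convexity effect: ½·C·(Δy)² = 0.5 × 29.7 × (0.0275)² = +0.0112303125
ΔP/P ≈ -0.147125 + 0.0112303125 = -0.1358946875
ΔP ≈ 92.63 × (-0.1358946875) = -12.587924903125.

-CHF 12.588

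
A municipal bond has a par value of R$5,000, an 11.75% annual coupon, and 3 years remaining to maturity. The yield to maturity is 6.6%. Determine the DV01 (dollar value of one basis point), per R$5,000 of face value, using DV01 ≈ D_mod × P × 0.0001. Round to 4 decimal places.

Periodic yield y = 0.066.
  t   CF        PV=CF/(1+0.066)^t    t·PV
  1       587.50       551.1257       551.1257
  2       587.50       517.0035     1,034.0069
  3     5,587.50     4,612.6014    13,837.8041
  Σ                  5,680.7305    15,422.9367
P = 5,680.7305; D_Mac = 2.71496 yrs; D_mod = 2.54686 yrs.
DV01 ≈ 2.54686 × 5,680.7305 × 0.0001 = 1.446805.

R$1.4468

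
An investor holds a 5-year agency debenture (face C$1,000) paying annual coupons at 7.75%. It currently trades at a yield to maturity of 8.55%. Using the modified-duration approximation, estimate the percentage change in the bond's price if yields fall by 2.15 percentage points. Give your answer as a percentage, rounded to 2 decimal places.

Periodic yield y = 0.0855. Modified duration first:
  t   CF        PV=CF/(1+0.0855)^t    t·PV
  1        77.50        71.3957        71.3957
  2        77.50        65.7722       131.5443
  3        77.50        60.5916       181.7747
  4        77.50        55.8190       223.2762
  5     1,077.50       714.9376     3,574.6880
  Σ                    968.5160     4,182.6789
P = 968.5160; D_Mac = 4.31865 yrs; D_mod = 4.31865/(1+0.0855) = 3.97849 yrs.
ΔP/P ≈ -D_mod · Δy = -3.97849 × (-0.0215) = +0.085537 = +8.5537%.

+8.55%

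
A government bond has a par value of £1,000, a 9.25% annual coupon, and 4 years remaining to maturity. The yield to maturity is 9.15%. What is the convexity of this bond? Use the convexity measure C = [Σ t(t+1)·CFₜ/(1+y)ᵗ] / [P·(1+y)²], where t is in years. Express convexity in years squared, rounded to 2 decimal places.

14.13

With y = 0.0915:
  t   CF        PV=CF/(1+0.0915)^t    t·PV        t(t+1)·PV
  1        92.50        84.7458        84.7458         169.4915
  2        92.50        77.6416       155.2831         465.8494
  3        92.50        71.1329       213.3987         853.5948
  4     1,092.50       769.7089     3,078.8354      15,394.1772
  Σ                  1,003.2291     3,532.2630      16,883.1129
P = 1,003.2291.
Convexity = Σ t(t+1)·PV / [P·(1+y)²] = 16,883.1129 / (1,003.2291 × 1.191372) = 14.12554.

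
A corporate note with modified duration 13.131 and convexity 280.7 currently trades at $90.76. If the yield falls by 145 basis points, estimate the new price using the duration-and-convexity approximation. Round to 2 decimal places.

Duration effect: -D_mod·Δy = -13.131 × (-0.0145) = +0.1903995
Convexity effect: ½·C·(Δy)² = 0.5 × 280.7 × (-0.0145)² = +0.0295085875
ΔP/P ≈ +0.1903995 + 0.0295085875 = +0.2199080875
New price ≈ 90.76 × (1 + 0.2199080875) = 110.7188580215.

$110.72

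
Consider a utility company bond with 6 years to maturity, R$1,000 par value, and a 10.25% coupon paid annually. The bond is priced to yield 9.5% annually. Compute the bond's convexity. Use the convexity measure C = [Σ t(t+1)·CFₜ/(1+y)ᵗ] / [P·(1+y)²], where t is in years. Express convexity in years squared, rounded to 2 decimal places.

25.73

With y = 0.095:
  t   CF        PV=CF/(1+0.095)^t    t·PV        t(t+1)·PV
  1       102.50        93.6073        93.6073         187.2146
  2       102.50        85.4861       170.9722         512.9167
  3       102.50        78.0695       234.2086         936.8342
  4       102.50        71.2964       285.1855       1,425.9273
  5       102.50        65.1108       325.5542       1,953.3251
  6     1,102.50       639.5785     3,837.4712      26,862.2987
  Σ                  1,033.1487     4,946.9990      31,878.5166
P = 1,033.1487.
Convexity = Σ t(t+1)·PV / [P·(1+y)²] = 31,878.5166 / (1,033.1487 × 1.199025) = 25.73398.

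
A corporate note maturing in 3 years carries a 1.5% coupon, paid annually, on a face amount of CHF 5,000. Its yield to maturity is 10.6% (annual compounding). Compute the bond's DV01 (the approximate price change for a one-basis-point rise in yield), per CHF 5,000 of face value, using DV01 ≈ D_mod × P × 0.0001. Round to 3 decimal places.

Periodic yield y = 0.106.
  t   CF        PV=CF/(1+0.106)^t    t·PV
  1        75.00        67.8119        67.8119
  2        75.00        61.3128       122.6256
  3     5,075.00     3,751.2039    11,253.6116
  Σ                  3,880.3286    11,444.0491
P = 3,880.3286; D_Mac = 2.94925 yrs; D_mod = 2.66659 yrs.
DV01 ≈ 2.66659 × 3,880.3286 × 0.0001 = 1.034724.

CHF 1.035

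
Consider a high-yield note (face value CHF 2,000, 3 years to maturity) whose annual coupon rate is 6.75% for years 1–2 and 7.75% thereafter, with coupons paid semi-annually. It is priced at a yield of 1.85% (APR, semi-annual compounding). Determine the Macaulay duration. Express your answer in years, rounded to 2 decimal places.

2.78 years

Periodic yield y = 0.00925. Discount each cash flow and weight by its period:
  t   CF        PV=CF/(1+0.00925)^t    t·PV
  1        67.50        66.8813        66.8813
  2        67.50        66.2684       132.5367
  3        67.50        65.6610       196.9830
  4        67.50        65.0592       260.2368
  5        77.50        74.0130       370.0649
  6     2,077.50     1,965.8414    11,795.0486
  Σ                  2,303.7243    12,821.7514
Price P = Σ PV = 2,303.7243.
Macaulay duration = Σ(t·PV) / P = 12,821.7514 / 2,303.7243 = 5.56566 half-year periods.
In years: 5.56566 / 2 = 2.78283 years.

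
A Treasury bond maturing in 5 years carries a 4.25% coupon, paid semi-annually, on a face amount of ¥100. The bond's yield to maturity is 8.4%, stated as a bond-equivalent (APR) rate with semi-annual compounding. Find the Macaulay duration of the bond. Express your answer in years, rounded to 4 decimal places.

Periodic yield y = 0.042. Discount each cash flow and weight by its period:
  t   CF        PV=CF/(1+0.042)^t    t·PV
  1        2.125         2.0393         2.0393
  2        2.125         1.9571         3.9143
  3        2.125         1.8783         5.6348
  4        2.125         1.8026         7.2102
  5        2.125         1.7299         8.6495
  6        2.125         1.6602         9.9610
  7        2.125         1.5933        11.1528
  8        2.125         1.5290        12.2323
  9        2.125         1.4674        13.2066
  10     102.125        67.6791       676.7915
  Σ                     83.3362       750.7923
Price P = Σ PV = 83.3362.
Macaulay duration = Σ(t·PV) / P = 750.7923 / 83.3362 = 9.00920 half-year periods.
In years: 9.00920 / 2 = 4.50460 years.

4.5046 years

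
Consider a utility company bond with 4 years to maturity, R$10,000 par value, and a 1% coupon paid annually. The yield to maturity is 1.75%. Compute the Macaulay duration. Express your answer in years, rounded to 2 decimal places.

3.94 years

Periodic yield y = 0.0175. Discount each cash flow and weight by its year:
  t   CF        PV=CF/(1+0.0175)^t    t·PV
  1       100.00        98.2801        98.2801
  2       100.00        96.5898       193.1796
  3       100.00        94.9285       284.7856
  4    10,100.00     9,422.8809    37,691.5236
  Σ                  9,712.6793    38,267.7689
Price P = Σ PV = 9,712.6793.
Macaulay duration = Σ(t·PV) / P = 38,267.7689 / 9,712.6793 = 3.93998 years.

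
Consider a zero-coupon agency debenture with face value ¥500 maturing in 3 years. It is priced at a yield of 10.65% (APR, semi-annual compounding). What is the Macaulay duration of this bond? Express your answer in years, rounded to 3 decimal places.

3.000 years

A zero-coupon bond has a single cash flow at maturity, so its Macaulay duration equals its maturity: 3 years.
(Equivalently: 6 semi-annual periods ÷ 2 = 3 years.)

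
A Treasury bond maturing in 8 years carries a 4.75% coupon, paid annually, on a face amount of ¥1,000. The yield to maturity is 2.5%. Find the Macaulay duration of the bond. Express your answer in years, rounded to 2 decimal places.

Periodic yield y = 0.025. Discount each cash flow and weight by its year:
  t   CF        PV=CF/(1+0.025)^t    t·PV
  1        47.50        46.3415        46.3415
  2        47.50        45.2112        90.4224
  3        47.50        44.1085       132.3254
  4        47.50        43.0327       172.1306
  5        47.50        41.9831       209.9154
  6        47.50        40.9591       245.7546
  7        47.50        39.9601       279.7207
  8     1,047.50       859.7320     6,877.8563
  Σ                  1,161.3281     8,054.4668
Price P = Σ PV = 1,161.3281.
Macaulay duration = Σ(t·PV) / P = 8,054.4668 / 1,161.3281 = 6.93557 years.

6.94 years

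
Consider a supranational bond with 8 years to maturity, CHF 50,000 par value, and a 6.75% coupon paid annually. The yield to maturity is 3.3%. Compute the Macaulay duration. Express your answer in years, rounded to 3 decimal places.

Periodic yield y = 0.033. Discount each cash flow and weight by its year:
  t   CF        PV=CF/(1+0.033)^t    t·PV
  1     3,375.00     3,267.1830     3,267.1830
  2     3,375.00     3,162.8102     6,325.6204
  3     3,375.00     3,061.7718     9,185.3153
  4     3,375.00     2,963.9610    11,855.8442
  5     3,375.00     2,869.2750    14,346.3748
  6     3,375.00     2,777.6137    16,665.6823
  7     3,375.00     2,688.8807    18,822.1646
  8    53,375.00    41,165.6821   329,325.4568
  Σ                 61,957.1774   409,793.6413
Price P = Σ PV = 61,957.1774.
Macaulay duration = Σ(t·PV) / P = 409,793.6413 / 61,957.1774 = 6.61414 years.

6.614 years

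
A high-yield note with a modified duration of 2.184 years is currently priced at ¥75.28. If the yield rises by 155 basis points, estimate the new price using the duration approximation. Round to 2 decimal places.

¥72.73

Duration approximation: ΔP/P ≈ -D_mod · Δy = -2.184 × (+0.0155) = -0.033852.
New price ≈ 75.28 × (1 - 0.033852) = 72.73162144.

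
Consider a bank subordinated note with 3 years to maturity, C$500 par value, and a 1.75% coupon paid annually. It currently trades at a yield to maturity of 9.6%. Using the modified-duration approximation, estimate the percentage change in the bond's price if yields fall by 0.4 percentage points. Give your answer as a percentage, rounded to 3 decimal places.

+1.074%

Periodic yield y = 0.096. Modified duration first:
  t   CF        PV=CF/(1+0.096)^t    t·PV
  1         8.75         7.9836         7.9836
  2         8.75         7.2843        14.5686
  3       508.75       386.4317     1,159.2951
  Σ                    401.6996     1,181.8473
P = 401.6996; D_Mac = 2.94212 yrs; D_mod = 2.94212/(1+0.096) = 2.68441 yrs.
ΔP/P ≈ -D_mod · Δy = -2.68441 × (-0.004) = +0.010738 = +1.0738%.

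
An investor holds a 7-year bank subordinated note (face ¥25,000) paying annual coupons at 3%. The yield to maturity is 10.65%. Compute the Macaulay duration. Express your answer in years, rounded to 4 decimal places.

Periodic yield y = 0.1065. Discount each cash flow and weight by its year:
  t   CF        PV=CF/(1+0.1065)^t    t·PV
  1       750.00       677.8129       677.8129
  2       750.00       612.5738     1,225.1476
  3       750.00       553.6139     1,660.8418
  4       750.00       500.3289     2,001.3156
  5       750.00       452.1725     2,260.8626
  6       750.00       408.6512     2,451.9071
  7    25,750.00    12,679.9431    88,759.6019
  Σ                 15,885.0964    99,037.4895
Price P = Σ PV = 15,885.0964.
Macaulay duration = Σ(t·PV) / P = 99,037.4895 / 15,885.0964 = 6.23462 years.

6.2346 years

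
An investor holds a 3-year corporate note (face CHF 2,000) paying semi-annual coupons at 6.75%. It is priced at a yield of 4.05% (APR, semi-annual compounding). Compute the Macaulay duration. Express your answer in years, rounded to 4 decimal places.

Periodic yield y = 0.02025. Discount each cash flow and weight by its period:
  t   CF        PV=CF/(1+0.02025)^t    t·PV
  1        67.50        66.1603        66.1603
  2        67.50        64.8471       129.6942
  3        67.50        63.5600       190.6800
  4        67.50        62.2985       249.1939
  5        67.50        61.0620       305.3098
  6     2,067.50     1,833.1833    10,999.0999
  Σ                  2,151.1111    11,940.1381
Price P = Σ PV = 2,151.1111.
Macaulay duration = Σ(t·PV) / P = 11,940.1381 / 2,151.1111 = 5.55068 half-year periods.
In years: 5.55068 / 2 = 2.77534 years.

2.7753 years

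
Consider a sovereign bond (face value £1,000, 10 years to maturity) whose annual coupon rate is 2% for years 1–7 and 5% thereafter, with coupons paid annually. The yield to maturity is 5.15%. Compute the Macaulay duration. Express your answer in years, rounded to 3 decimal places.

9.004 years

Periodic yield y = 0.0515. Discount each cash flow and weight by its year:
  t   CF        PV=CF/(1+0.0515)^t    t·PV
  1        20.00        19.0204        19.0204
  2        20.00        18.0889        36.1777
  3        20.00        17.2029        51.6088
  4        20.00        16.3604        65.4414
  5        20.00        15.5591        77.7953
  6        20.00        14.7970        88.7821
  7        20.00        14.0723        98.5061
  8        50.00        33.4577       267.6614
  9        50.00        31.8190       286.3710
  10    1,050.00       635.4722     6,354.7216
  Σ                    815.8498     7,346.0860
Price P = Σ PV = 815.8498.
Macaulay duration = Σ(t·PV) / P = 7,346.0860 / 815.8498 = 9.00421 years.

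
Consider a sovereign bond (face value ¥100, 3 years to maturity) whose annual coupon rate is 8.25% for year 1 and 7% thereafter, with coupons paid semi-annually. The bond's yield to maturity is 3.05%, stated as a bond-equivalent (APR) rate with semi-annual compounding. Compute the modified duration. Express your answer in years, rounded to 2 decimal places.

2.71 years

Periodic yield y = 0.01525. First find Macaulay duration:
  t   CF        PV=CF/(1+0.01525)^t    t·PV
  1        4.125         4.0630         4.0630
  2        4.125         4.0020         8.0040
  3        3.500         3.3446        10.0339
  4        3.500         3.2944        13.1776
  5        3.500         3.2449        16.2246
  6      103.500        94.5154       567.0921
  Σ                    112.4643       618.5952
P = 112.4643; Macaulay duration = 618.5952 / 112.4643 = 5.50037 half-year periods = 2.75018 years.
Modified duration = D_Mac / (1 + y) = 2.75018 / 1.01525 = 2.70887 years.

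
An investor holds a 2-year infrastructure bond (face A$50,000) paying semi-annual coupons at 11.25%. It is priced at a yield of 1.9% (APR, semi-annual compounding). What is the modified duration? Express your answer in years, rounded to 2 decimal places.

1.84 years

Periodic yield y = 0.0095. First find Macaulay duration:
  t   CF        PV=CF/(1+0.0095)^t    t·PV
  1     2,812.50     2,786.0327     2,786.0327
  2     2,812.50     2,759.8145     5,519.6289
  3     2,812.50     2,733.8429     8,201.5288
  4    52,812.50    50,852.3975   203,409.5900
  Σ                 59,132.0876   219,916.7805
P = 59,132.0876; Macaulay duration = 219,916.7805 / 59,132.0876 = 3.71908 half-year periods = 1.85954 years.
Modified duration = D_Mac / (1 + y) = 1.85954 / 1.0095 = 1.84204 years.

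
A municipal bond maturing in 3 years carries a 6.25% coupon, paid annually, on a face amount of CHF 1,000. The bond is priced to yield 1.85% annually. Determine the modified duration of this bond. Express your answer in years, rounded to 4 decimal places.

2.7861 years

Periodic yield y = 0.0185. First find Macaulay duration:
  t   CF        PV=CF/(1+0.0185)^t    t·PV
  1        62.50        61.3648        61.3648
  2        62.50        60.2501       120.5002
  3     1,062.50     1,005.6476     3,016.9429
  Σ                  1,127.2625     3,198.8079
P = 1,127.2625; Macaulay duration = 3,198.8079 / 1,127.2625 = 2.83768 years.
Modified duration = D_Mac / (1 + y) = 2.83768 / 1.0185 = 2.78613 years.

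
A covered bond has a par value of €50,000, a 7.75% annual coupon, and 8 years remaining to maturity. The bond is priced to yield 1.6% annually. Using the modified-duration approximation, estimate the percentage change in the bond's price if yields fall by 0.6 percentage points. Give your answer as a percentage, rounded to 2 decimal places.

Periodic yield y = 0.016. Modified duration first:
  t   CF        PV=CF/(1+0.016)^t    t·PV
  1     3,875.00     3,813.9764     3,813.9764
  2     3,875.00     3,753.9138     7,507.8275
  3     3,875.00     3,694.7970    11,084.3910
  4     3,875.00     3,636.6112    14,546.4449
  5     3,875.00     3,579.3418    17,896.7088
  6     3,875.00     3,522.9742    21,137.8450
  7     3,875.00     3,467.4943    24,272.4598
  8    53,875.00    47,450.1533   379,601.2262
  Σ                 72,919.2618   479,860.8796
P = 72,919.2618; D_Mac = 6.58071 yrs; D_mod = 6.58071/(1+0.016) = 6.47708 yrs.
ΔP/P ≈ -D_mod · Δy = -6.47708 × (-0.006) = +0.038862 = +3.8862%.

+3.89%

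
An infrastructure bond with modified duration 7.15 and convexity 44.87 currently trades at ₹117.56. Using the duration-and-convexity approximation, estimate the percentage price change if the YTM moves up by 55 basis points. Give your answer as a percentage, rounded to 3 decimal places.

-3.865%

Duration effect: -D_mod·Δy = -7.15 × (+0.0055) = -0.039325
Convexity effect: ½·C·(Δy)² = 0.5 × 44.87 × (0.0055)² = +0.00067865875
ΔP/P ≈ -0.039325 + 0.00067865875 = -0.03864634125
= -3.864634125%.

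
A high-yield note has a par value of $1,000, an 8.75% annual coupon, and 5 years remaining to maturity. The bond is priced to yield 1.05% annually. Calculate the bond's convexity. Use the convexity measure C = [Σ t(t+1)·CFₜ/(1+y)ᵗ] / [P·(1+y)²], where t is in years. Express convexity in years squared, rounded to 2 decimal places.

24.50

With y = 0.0105:
  t   CF        PV=CF/(1+0.0105)^t    t·PV        t(t+1)·PV
  1        87.50        86.5908        86.5908         173.1816
  2        87.50        85.6910       171.3821         514.1462
  3        87.50        84.8006       254.4019       1,017.6076
  4        87.50        83.9195       335.6779       1,678.3896
  5     1,087.50     1,032.1615     5,160.8077      30,964.8465
  Σ                  1,373.1635     6,008.8604      34,348.1715
P = 1,373.1635.
Convexity = Σ t(t+1)·PV / [P·(1+y)²] = 34,348.1715 / (1,373.1635 × 1.021110) = 24.49677.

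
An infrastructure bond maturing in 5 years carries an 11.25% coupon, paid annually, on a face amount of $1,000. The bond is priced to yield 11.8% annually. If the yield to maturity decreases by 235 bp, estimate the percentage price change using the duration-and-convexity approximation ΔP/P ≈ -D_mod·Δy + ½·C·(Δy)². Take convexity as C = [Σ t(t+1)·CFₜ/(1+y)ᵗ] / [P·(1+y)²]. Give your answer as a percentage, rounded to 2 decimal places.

+9.07%

With y = 0.118:
  t   CF        PV=CF/(1+0.118)^t    t·PV        t(t+1)·PV
  1       112.50       100.6261       100.6261         201.2522
  2       112.50        90.0055       180.0109         540.0328
  3       112.50        80.5058       241.5174         966.0695
  4       112.50        72.0088       288.0350       1,440.1751
  5     1,112.50       636.9290     3,184.6448      19,107.8691
  Σ                    980.0751     3,994.8343      22,255.3987
P = 980.0751; D_Mac = 4.07605 yrs; D_mod = 3.64584 yrs; C = 18.16738.
Duration effect: -3.64584 × (-0.0235) = +0.085677
Convexity effect: 0.5 × 18.16738 × (-0.0235)² = +0.0050165
ΔP/P ≈ +0.085677 + 0.0050165 = +0.090694 = +9.0694%.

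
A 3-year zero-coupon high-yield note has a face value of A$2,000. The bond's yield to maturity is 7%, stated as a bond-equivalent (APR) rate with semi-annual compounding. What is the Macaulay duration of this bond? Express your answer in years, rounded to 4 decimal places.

3.0000 years

A zero-coupon bond has a single cash flow at maturity, so its Macaulay duration equals its maturity: 3 years.
(Equivalently: 6 semi-annual periods ÷ 2 = 3 years.)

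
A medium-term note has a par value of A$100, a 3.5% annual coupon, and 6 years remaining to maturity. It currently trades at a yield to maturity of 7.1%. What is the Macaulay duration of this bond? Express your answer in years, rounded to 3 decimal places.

5.458 years

Periodic yield y = 0.071. Discount each cash flow and weight by its year:
  t   CF        PV=CF/(1+0.071)^t    t·PV
  1         3.50         3.2680         3.2680
  2         3.50         3.0513         6.1027
  3         3.50         2.8490         8.5471
  4         3.50         2.6602        10.6407
  5         3.50         2.4838        12.4191
  6       103.50        68.5810       411.4857
  Σ                     82.8933       452.4633
Price P = Σ PV = 82.8933.
Macaulay duration = Σ(t·PV) / P = 452.4633 / 82.8933 = 5.45838 years.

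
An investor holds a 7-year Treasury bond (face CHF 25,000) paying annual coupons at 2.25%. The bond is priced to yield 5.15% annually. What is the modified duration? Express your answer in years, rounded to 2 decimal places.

Periodic yield y = 0.0515. First find Macaulay duration:
  t   CF        PV=CF/(1+0.0515)^t    t·PV
  1       562.50       534.9501       534.9501
  2       562.50       508.7495     1,017.4989
  3       562.50       483.8321     1,451.4964
  4       562.50       460.1352     1,840.5406
  5       562.50       437.5988     2,187.9941
  6       562.50       416.1663     2,496.9975
  7    25,562.50    17,986.1573   125,903.1008
  Σ                 20,827.5892   135,432.5784
P = 20,827.5892; Macaulay duration = 135,432.5784 / 20,827.5892 = 6.50256 years.
Modified duration = D_Mac / (1 + y) = 6.50256 / 1.0515 = 6.18408 years.

6.18 years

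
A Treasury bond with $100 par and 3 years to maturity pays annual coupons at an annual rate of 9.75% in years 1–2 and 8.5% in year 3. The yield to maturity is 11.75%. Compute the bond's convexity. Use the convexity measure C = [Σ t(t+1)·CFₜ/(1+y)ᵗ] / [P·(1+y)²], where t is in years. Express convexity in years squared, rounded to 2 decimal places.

8.47

With y = 0.1175:
  t   CF        PV=CF/(1+0.1175)^t    t·PV        t(t+1)·PV
  1         9.75         8.7248         8.7248          17.4497
  2         9.75         7.8075        15.6149          46.8447
  3       108.50        77.7476       233.2429         932.9715
  Σ                     94.2799       257.5826         997.2659
P = 94.2799.
Convexity = Σ t(t+1)·PV / [P·(1+y)²] = 997.2659 / (94.2799 × 1.248806) = 8.47026.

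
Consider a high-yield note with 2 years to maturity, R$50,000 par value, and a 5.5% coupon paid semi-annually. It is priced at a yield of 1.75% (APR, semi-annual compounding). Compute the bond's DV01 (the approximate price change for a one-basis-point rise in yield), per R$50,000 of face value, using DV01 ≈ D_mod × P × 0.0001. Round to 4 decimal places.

Periodic yield y = 0.00875.
  t   CF        PV=CF/(1+0.00875)^t    t·PV
  1     1,375.00     1,363.0731     1,363.0731
  2     1,375.00     1,351.2497     2,702.4994
  3     1,375.00     1,339.5288     4,018.5864
  4    51,375.00    49,615.5310   198,462.1241
  Σ                 53,669.3826   206,546.2830
P = 53,669.3826; D_Mac = 3.84849 half-year periods = 1.92425 yrs; D_mod = 1.90756 yrs.
DV01 ≈ 1.90756 × 53,669.3826 × 0.0001 = 10.237734.

R$10.2377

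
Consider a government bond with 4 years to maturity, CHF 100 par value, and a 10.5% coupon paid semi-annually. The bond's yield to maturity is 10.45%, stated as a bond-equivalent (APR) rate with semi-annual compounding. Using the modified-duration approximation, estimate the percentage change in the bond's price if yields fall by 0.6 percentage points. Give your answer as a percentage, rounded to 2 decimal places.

Periodic yield y = 0.05225. Modified duration first:
  t   CF        PV=CF/(1+0.05225)^t    t·PV
  1         5.25         4.9893         4.9893
  2         5.25         4.7416         9.4831
  3         5.25         4.5061        13.5184
  4         5.25         4.2824        17.1295
  5         5.25         4.0697        20.3486
  6         5.25         3.8676        23.2058
  7         5.25         3.6756        25.7291
  8       105.25        70.0278       560.2226
  Σ                    100.1601       674.6264
P = 100.1601; D_Mac = 6.73548 half-year periods = 3.36774 yrs; D_mod = 3.36774/(1+0.05225) = 3.20051 yrs.
ΔP/P ≈ -D_mod · Δy = -3.20051 × (-0.006) = +0.019203 = +1.9203%.

+1.92%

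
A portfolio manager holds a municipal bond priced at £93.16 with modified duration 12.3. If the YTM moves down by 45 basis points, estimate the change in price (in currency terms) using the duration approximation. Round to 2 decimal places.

Duration approximation: ΔP/P ≈ -D_mod · Δy = -12.3 × (-0.0045) = +0.055350.
ΔP ≈ 93.16 × (+0.055350) = +5.156406.

+£5.16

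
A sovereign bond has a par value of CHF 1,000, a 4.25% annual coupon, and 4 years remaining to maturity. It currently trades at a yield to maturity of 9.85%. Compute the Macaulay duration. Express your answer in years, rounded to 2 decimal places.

3.73 years

Periodic yield y = 0.0985. Discount each cash flow and weight by its year:
  t   CF        PV=CF/(1+0.0985)^t    t·PV
  1        42.50        38.6891        38.6891
  2        42.50        35.2200        70.4399
  3        42.50        32.0619        96.1856
  4     1,042.50       715.9387     2,863.7547
  Σ                    821.9096     3,069.0693
Price P = Σ PV = 821.9096.
Macaulay duration = Σ(t·PV) / P = 3,069.0693 / 821.9096 = 3.73407 years.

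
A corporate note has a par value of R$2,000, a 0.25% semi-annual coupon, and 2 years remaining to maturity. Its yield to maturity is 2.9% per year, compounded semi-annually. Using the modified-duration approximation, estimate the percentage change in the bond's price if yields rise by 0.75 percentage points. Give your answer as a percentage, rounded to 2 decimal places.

Periodic yield y = 0.0145. Modified duration first:
  t   CF        PV=CF/(1+0.0145)^t    t·PV
  1         2.50         2.4643         2.4643
  2         2.50         2.4290         4.8581
  3         2.50         2.3943         7.1830
  4     2,002.50     1,890.4462     7,561.7847
  Σ                  1,897.7338     7,576.2901
P = 1,897.7338; D_Mac = 3.99228 half-year periods = 1.99614 yrs; D_mod = 1.99614/(1+0.0145) = 1.96761 yrs.
ΔP/P ≈ -D_mod · Δy = -1.96761 × (+0.0075) = -0.014757 = -1.4757%.

-1.48%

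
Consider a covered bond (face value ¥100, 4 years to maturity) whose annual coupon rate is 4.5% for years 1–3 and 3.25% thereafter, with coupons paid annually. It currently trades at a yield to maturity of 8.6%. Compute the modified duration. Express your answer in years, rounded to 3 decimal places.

Periodic yield y = 0.086. First find Macaulay duration:
  t   CF        PV=CF/(1+0.086)^t    t·PV
  1         4.50         4.1436         4.1436
  2         4.50         3.8155         7.6310
  3         4.50         3.5134        10.5401
  4       103.25        74.2285       296.9141
  Σ                     85.7010       319.2288
P = 85.7010; Macaulay duration = 319.2288 / 85.7010 = 3.72491 years.
Modified duration = D_Mac / (1 + y) = 3.72491 / 1.086 = 3.42994 years.

3.430 years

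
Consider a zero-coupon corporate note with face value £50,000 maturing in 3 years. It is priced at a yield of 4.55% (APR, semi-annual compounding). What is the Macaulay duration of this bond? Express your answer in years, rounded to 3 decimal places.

A zero-coupon bond has a single cash flow at maturity, so its Macaulay duration equals its maturity: 3 years.
(Equivalently: 6 semi-annual periods ÷ 2 = 3 years.)

3.000 years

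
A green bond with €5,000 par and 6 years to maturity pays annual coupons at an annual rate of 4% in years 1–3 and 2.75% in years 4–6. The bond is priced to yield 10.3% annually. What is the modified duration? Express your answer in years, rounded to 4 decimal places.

4.8529 years

Periodic yield y = 0.103. First find Macaulay duration:
  t   CF        PV=CF/(1+0.103)^t    t·PV
  1       200.00       181.3237       181.3237
  2       200.00       164.3914       328.7827
  3       200.00       149.0402       447.1206
  4       137.50        92.8968       371.5871
  5       137.50        84.2219       421.1096
  6     5,137.50     2,852.9802    17,117.8813
  Σ                  3,524.8541    18,867.8050
P = 3,524.8541; Macaulay duration = 18,867.8050 / 3,524.8541 = 5.35279 years.
Modified duration = D_Mac / (1 + y) = 5.35279 / 1.103 = 4.85294 years.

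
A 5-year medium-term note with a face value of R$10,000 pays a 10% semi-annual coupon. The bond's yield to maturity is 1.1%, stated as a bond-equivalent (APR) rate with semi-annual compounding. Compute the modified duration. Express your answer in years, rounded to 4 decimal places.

4.2067 years

Periodic yield y = 0.0055. First find Macaulay duration:
  t   CF        PV=CF/(1+0.0055)^t    t·PV
  1       500.00       497.2650       497.2650
  2       500.00       494.5450       989.0901
  3       500.00       491.8399     1,475.5198
  4       500.00       489.1496     1,956.5984
  5       500.00       486.4740     2,432.3700
  6       500.00       483.8130     2,902.8781
  7       500.00       481.1666     3,368.1663
  8       500.00       478.5347     3,828.2773
  9       500.00       475.9171     4,283.2541
  10   10,500.00     9,939.5918    99,395.9181
  Σ                 14,318.2968   121,129.3373
P = 14,318.2968; Macaulay duration = 121,129.3373 / 14,318.2968 = 8.45976 half-year periods = 4.22988 years.
Modified duration = D_Mac / (1 + y) = 4.22988 / 1.0055 = 4.20674 years.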